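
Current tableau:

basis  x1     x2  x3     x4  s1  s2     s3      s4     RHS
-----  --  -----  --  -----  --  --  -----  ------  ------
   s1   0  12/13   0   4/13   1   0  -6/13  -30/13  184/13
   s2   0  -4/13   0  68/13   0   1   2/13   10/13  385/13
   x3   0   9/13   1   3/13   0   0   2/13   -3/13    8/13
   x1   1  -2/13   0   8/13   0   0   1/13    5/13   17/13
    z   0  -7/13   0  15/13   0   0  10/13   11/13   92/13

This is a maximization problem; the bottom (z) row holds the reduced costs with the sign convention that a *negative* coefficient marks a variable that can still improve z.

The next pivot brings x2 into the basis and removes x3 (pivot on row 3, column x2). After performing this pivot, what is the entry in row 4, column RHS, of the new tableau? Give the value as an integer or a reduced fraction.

Pivot element is row 3, column x2: 9/13.
Normalize row 3: new (row 3, RHS) = (8/13)/(9/13) = 8/9.
row 4 ← row 4 − (-2/13)·(new row 3): 17/13 − (-2/13)·(8/9) = 13/9.

13/9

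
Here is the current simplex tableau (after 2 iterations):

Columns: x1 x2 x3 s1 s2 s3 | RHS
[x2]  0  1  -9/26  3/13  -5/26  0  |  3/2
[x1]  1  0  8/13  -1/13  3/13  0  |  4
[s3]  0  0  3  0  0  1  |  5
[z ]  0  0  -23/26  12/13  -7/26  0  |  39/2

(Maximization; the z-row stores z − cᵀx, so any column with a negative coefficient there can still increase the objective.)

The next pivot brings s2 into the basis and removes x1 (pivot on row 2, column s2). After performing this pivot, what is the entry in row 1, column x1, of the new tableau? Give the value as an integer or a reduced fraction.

5/6

Pivot element is row 2, column s2: 3/13.
Normalize row 2: new (row 2, x1) = 1/(3/13) = 13/3.
row 1 ← row 1 − (-5/26)·(new row 2): 0 − (-5/26)·(13/3) = 5/6.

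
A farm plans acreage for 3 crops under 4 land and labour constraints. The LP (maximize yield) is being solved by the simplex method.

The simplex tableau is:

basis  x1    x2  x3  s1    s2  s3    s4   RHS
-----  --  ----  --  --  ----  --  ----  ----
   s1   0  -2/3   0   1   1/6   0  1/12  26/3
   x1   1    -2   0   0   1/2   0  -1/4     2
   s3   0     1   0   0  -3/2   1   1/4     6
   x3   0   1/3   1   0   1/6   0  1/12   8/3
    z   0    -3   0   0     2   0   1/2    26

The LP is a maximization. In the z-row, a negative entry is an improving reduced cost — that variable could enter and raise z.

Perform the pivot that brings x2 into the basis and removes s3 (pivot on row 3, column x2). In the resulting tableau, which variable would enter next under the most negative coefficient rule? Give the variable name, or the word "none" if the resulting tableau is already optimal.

s2

Pivot element 1. New z-row = old z-row − (-3)·(row 3/1).
Updated z-row coefficients: x1: 0, x2: 0, x3: 0, s1: 0, s2: -5/2, s3: 3, s4: 5/4.
The most negative is -5/2 in column s2, so s2 would enter next.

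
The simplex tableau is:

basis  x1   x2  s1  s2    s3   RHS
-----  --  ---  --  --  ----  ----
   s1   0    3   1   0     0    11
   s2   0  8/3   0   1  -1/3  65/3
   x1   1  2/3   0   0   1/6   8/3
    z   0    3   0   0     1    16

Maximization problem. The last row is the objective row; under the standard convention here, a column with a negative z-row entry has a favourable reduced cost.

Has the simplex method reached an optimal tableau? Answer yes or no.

yes

No objective-row coefficient is strictly negative, so no entering variable exists; the tableau is optimal.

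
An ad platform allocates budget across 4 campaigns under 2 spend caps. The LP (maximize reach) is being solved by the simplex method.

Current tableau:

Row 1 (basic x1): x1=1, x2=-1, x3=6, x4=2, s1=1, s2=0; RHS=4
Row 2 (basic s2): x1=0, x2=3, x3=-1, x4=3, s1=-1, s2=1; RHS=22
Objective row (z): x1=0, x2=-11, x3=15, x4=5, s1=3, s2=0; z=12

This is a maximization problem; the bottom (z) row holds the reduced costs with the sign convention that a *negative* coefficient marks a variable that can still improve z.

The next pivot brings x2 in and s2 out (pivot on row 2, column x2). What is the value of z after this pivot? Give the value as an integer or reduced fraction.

278/3

Minimum ratio for x2: 22/3 = 22/3.
z changes by −(z-row coeff of x2)·ratio = −(-11)·(22/3) = 242/3.
New z = 12 + (242/3) = 278/3.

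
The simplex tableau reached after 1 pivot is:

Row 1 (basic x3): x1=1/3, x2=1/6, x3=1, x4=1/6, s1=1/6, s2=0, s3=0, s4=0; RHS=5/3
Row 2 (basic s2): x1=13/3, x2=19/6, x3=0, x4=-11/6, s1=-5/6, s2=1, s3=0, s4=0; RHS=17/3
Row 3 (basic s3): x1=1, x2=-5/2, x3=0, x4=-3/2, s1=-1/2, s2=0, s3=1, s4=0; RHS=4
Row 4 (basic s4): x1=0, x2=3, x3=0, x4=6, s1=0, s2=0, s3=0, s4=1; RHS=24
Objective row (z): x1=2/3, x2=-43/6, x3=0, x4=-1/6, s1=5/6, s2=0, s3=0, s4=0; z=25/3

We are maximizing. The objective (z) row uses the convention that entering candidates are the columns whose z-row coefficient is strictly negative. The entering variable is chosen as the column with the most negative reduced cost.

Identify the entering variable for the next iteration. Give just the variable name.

Objective-row coefficients: x1: 2/3, x2: -43/6, x3: 0, x4: -1/6, s1: 5/6, s2: 0, s3: 0, s4: 0.
The most negative is -43/6 in column x2, so x2 enters.

x2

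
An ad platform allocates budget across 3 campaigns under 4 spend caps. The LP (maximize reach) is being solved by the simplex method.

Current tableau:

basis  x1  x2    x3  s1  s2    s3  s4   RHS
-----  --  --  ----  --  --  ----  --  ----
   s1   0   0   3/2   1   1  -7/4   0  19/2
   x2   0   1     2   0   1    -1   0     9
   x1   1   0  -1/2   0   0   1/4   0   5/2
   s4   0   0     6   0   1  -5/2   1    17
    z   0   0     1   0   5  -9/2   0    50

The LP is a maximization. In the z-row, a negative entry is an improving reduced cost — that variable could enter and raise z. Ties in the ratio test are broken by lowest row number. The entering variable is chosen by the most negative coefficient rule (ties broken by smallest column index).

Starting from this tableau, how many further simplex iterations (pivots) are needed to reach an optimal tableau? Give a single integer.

pivot: s3 in, x1 out → z = 95
pivot: x3 in, s4 out → z = 431
No improving column remains; optimal.

2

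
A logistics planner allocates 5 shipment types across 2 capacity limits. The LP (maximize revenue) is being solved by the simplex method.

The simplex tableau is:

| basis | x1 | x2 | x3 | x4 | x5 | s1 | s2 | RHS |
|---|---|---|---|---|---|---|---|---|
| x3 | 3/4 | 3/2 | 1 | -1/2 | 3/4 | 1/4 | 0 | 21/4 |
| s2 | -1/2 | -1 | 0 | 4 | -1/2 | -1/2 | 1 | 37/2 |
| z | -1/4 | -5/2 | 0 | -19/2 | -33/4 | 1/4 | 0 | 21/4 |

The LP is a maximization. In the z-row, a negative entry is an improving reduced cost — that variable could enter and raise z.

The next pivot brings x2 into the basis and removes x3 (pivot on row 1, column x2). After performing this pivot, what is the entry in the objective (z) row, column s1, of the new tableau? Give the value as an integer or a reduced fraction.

2/3

Pivot element is row 1, column x2: 3/2.
Normalize row 1: new (row 1, s1) = (1/4)/(3/2) = 1/6.
z-row ← z-row − (-5/2)·(new row 1): 1/4 − (-5/2)·(1/6) = 2/3.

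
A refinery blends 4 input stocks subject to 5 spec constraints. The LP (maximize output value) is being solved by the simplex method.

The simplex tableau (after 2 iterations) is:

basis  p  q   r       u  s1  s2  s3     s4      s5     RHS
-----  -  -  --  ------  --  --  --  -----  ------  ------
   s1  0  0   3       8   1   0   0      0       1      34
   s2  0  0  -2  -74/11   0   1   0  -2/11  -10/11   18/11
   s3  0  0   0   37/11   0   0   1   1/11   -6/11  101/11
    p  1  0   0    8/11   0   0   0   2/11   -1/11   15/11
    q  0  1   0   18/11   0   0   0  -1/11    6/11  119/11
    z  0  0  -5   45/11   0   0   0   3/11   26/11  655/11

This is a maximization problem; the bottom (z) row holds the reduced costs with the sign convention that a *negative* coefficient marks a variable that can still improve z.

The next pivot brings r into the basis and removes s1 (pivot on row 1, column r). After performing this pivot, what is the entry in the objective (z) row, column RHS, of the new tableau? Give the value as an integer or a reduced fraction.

Pivot element is row 1, column r: 3.
Normalize row 1: new (row 1, RHS) = 34/3 = 34/3.
z-row ← z-row − (-5)·(new row 1): 655/11 − (-5)·(34/3) = 3835/33.

3835/33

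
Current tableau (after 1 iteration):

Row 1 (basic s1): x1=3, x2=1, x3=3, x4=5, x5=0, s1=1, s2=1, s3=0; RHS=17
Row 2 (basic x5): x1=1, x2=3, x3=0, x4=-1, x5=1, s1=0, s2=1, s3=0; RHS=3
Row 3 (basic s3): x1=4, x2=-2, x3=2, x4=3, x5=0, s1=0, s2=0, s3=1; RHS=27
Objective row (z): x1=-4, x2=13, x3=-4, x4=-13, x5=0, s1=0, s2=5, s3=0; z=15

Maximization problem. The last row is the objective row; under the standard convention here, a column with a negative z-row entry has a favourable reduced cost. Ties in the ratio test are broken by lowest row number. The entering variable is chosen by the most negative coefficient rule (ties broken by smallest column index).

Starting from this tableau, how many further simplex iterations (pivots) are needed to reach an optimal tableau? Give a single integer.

1

pivot: x4 in, s1 out → z = 296/5
No improving column remains; optimal.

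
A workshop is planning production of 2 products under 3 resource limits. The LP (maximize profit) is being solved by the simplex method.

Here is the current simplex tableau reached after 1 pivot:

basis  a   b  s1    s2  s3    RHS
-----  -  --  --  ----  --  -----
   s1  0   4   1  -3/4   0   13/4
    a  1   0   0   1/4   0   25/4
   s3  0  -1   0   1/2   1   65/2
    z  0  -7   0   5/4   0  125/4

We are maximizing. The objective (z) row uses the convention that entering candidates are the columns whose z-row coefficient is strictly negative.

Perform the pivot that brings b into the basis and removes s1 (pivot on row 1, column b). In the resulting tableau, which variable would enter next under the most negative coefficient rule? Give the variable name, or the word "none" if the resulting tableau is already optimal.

Pivot element 4. New z-row = old z-row − (-7)·(row 1/4).
Updated z-row coefficients: a: 0, b: 0, s1: 7/4, s2: -1/16, s3: 0.
The most negative is -1/16 in column s2, so s2 would enter next.

s2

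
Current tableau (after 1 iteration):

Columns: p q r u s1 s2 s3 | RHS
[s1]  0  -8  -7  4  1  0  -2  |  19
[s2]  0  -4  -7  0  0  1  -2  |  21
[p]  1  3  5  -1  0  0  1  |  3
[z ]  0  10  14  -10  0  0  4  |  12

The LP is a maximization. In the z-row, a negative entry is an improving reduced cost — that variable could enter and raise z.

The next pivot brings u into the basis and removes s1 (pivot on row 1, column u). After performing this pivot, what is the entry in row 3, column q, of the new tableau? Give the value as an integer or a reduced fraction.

1

Pivot element is row 1, column u: 4.
Normalize row 1: new (row 1, q) = (-8)/4 = -2.
row 3 ← row 3 − (-1)·(new row 1): 3 − (-1)·(-2) = 1.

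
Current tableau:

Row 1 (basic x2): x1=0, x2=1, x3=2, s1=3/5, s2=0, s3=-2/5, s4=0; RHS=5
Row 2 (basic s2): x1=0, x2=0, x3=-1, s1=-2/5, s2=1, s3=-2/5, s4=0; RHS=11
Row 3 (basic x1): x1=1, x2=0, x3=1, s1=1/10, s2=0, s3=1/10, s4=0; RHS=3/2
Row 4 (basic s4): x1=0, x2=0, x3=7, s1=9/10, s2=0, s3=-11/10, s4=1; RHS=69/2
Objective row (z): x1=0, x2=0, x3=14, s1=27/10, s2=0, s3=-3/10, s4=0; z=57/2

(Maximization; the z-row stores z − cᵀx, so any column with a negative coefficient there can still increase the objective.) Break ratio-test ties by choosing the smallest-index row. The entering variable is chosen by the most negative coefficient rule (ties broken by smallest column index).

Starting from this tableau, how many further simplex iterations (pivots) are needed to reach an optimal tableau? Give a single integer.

pivot: s3 in, x1 out → z = 33
No improving column remains; optimal.

1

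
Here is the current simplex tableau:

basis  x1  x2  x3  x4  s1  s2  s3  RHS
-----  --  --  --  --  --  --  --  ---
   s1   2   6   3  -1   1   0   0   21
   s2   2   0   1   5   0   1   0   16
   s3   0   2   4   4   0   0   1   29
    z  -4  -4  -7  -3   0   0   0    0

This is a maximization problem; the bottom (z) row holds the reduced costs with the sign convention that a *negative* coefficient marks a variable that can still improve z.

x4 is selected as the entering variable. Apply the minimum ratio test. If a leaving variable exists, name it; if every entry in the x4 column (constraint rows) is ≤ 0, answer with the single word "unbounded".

s2

Ratios: row 1 (s1): entry -1 ≤ 0, skip; row 2 (s2): 16/5 = 16/5; row 3 (s3): 29/4 = 29/4.
Minimum ratio is in the s2 row, so s2 leaves.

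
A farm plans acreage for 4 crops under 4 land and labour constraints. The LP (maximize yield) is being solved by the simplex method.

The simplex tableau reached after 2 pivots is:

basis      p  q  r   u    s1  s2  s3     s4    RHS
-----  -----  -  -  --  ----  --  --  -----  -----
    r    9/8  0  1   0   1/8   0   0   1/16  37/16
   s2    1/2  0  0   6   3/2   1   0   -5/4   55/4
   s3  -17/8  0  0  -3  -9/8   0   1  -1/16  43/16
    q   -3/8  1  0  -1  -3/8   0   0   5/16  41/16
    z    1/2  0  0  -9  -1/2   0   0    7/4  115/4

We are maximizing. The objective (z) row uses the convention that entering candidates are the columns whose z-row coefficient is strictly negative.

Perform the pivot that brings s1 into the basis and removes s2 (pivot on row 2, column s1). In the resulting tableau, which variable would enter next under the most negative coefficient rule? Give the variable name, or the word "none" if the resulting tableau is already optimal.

u

Pivot element 3/2. New z-row = old z-row − (-1/2)·(row 2/(3/2)).
Updated z-row coefficients: p: 2/3, q: 0, r: 0, u: -7, s1: 0, s2: 1/3, s3: 0, s4: 4/3.
The most negative is -7 in column u, so u would enter next.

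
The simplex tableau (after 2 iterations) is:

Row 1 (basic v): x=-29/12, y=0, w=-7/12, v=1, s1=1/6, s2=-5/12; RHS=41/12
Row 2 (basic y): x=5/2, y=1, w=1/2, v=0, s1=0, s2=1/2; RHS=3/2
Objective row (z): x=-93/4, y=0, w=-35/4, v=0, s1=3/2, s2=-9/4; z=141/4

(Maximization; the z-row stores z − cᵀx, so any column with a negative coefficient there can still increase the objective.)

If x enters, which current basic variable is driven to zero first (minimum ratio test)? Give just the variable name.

y

Ratios: row 1 (v): entry -29/12 ≤ 0, skip; row 2 (y): (3/2)/(5/2) = 3/5.
Minimum ratio 3/5 is in the y row, so y leaves.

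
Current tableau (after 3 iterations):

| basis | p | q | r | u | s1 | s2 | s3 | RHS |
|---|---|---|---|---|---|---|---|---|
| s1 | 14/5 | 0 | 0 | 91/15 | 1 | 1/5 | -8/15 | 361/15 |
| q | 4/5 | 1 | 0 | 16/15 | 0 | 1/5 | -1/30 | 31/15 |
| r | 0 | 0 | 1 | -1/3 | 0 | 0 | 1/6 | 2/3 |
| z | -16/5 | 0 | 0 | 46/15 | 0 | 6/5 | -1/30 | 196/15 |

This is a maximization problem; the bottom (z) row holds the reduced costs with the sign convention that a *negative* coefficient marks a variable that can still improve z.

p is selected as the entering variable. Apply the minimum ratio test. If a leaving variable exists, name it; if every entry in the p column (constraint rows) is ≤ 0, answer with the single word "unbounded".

q

Ratios: row 1 (s1): (361/15)/(14/5) = 361/42; row 2 (q): (31/15)/(4/5) = 31/12; row 3 (r): entry 0 ≤ 0, skip.
Minimum ratio is in the q row, so q leaves.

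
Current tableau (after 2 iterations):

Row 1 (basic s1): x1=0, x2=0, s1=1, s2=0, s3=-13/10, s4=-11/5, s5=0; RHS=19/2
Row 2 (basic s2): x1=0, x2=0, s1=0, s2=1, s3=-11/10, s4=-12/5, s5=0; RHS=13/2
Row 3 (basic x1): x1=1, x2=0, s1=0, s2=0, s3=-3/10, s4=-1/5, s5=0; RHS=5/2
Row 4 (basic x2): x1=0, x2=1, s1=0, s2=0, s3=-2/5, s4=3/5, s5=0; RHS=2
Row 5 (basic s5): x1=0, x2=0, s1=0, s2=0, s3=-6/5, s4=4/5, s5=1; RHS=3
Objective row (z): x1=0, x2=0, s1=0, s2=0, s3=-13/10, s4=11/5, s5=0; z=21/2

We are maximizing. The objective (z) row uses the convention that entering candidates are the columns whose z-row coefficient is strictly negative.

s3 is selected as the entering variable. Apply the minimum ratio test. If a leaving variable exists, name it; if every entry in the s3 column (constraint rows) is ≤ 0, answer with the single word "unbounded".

unbounded

s3-column entries: row 1: -13/10, row 2: -11/10, row 3: -3/10, row 4: -2/5, row 5: -6/5. All ≤ 0, so s3 can increase without bound; the LP is unbounded in this direction.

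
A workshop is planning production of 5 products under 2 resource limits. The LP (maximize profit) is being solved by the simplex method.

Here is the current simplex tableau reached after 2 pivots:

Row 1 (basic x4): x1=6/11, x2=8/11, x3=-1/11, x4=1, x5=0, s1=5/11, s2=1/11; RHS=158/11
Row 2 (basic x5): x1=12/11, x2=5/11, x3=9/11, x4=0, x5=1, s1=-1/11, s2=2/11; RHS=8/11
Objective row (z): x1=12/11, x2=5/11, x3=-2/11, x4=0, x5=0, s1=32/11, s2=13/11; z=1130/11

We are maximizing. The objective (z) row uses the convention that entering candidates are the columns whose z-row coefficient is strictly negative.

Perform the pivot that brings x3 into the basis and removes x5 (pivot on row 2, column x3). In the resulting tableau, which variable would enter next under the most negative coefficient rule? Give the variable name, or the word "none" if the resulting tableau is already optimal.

Pivot element 9/11. New z-row = old z-row − (-2/11)·(row 2/(9/11)).
Updated z-row coefficients: x1: 4/3, x2: 5/9, x3: 0, x4: 0, x5: 2/9, s1: 26/9, s2: 11/9.
No coefficient is strictly negative; the tableau after this pivot is optimal.

none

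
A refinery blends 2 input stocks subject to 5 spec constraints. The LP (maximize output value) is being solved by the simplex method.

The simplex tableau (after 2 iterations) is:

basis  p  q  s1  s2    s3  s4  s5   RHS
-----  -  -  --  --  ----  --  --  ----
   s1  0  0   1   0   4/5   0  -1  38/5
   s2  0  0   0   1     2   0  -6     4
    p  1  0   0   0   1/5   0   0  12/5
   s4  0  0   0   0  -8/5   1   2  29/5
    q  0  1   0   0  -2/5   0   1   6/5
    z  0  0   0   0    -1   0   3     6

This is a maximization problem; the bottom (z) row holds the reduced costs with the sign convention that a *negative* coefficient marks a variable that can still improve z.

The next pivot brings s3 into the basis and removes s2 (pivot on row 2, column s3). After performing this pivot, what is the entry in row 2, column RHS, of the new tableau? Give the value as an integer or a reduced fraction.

2

Pivot element is row 2, column s3: 2.
Normalize row 2: new (row 2, RHS) = 4/2 = 2.
Row 2 is the pivot row, so the entry is 2.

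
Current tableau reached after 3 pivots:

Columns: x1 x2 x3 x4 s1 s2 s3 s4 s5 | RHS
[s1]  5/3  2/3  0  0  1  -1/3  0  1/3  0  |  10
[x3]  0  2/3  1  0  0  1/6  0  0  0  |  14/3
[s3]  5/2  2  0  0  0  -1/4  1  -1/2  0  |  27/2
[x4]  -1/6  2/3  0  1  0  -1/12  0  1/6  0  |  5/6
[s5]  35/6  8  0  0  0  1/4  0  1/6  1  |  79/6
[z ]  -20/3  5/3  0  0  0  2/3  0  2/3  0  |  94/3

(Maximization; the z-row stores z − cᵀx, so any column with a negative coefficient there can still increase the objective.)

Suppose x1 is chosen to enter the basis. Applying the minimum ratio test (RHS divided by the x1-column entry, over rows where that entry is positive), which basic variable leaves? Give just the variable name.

Ratios: row 1 (s1): 10/(5/3) = 6; row 2 (x3): entry 0 ≤ 0, skip; row 3 (s3): (27/2)/(5/2) = 27/5; row 4 (x4): entry -1/6 ≤ 0, skip; row 5 (s5): (79/6)/(35/6) = 79/35.
Minimum ratio 79/35 is in the s5 row, so s5 leaves.

s5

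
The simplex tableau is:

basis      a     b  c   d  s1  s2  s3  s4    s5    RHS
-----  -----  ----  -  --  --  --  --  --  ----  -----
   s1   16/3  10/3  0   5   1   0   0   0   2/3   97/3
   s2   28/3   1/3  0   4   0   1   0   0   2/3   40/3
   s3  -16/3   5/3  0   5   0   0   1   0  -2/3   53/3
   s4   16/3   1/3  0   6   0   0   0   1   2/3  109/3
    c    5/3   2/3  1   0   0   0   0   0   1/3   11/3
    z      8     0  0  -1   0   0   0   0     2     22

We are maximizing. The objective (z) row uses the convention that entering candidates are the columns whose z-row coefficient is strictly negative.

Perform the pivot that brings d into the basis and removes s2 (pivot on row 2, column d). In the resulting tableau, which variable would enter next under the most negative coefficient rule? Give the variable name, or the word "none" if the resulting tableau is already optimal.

none

Pivot element 4. New z-row = old z-row − (-1)·(row 2/4).
Updated z-row coefficients: a: 31/3, b: 1/12, c: 0, d: 0, s1: 0, s2: 1/4, s3: 0, s4: 0, s5: 13/6.
No coefficient is strictly negative; the tableau after this pivot is optimal.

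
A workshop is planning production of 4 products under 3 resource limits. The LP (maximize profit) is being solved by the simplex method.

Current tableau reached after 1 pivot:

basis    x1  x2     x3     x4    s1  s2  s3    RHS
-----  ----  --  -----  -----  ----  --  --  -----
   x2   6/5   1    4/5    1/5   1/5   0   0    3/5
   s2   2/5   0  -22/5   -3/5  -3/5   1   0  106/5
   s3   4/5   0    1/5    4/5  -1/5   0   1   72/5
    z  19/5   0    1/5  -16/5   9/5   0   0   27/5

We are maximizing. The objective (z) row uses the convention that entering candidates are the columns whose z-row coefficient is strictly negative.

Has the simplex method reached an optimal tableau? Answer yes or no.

no

Column x4 has objective-row coefficient -16/5, which is negative; an improving pivot exists, so not yet optimal.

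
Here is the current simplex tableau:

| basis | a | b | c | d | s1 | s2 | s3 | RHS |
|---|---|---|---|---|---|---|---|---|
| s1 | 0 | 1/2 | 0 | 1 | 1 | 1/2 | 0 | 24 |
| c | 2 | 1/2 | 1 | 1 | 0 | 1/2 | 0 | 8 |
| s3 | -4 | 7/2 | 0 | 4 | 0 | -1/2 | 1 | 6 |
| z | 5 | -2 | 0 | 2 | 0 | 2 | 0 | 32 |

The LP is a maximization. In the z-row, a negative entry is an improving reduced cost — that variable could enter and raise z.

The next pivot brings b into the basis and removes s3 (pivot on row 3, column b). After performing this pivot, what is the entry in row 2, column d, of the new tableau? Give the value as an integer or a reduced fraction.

Pivot element is row 3, column b: 7/2.
Normalize row 3: new (row 3, d) = 4/(7/2) = 8/7.
row 2 ← row 2 − (1/2)·(new row 3): 1 − (1/2)·(8/7) = 3/7.

3/7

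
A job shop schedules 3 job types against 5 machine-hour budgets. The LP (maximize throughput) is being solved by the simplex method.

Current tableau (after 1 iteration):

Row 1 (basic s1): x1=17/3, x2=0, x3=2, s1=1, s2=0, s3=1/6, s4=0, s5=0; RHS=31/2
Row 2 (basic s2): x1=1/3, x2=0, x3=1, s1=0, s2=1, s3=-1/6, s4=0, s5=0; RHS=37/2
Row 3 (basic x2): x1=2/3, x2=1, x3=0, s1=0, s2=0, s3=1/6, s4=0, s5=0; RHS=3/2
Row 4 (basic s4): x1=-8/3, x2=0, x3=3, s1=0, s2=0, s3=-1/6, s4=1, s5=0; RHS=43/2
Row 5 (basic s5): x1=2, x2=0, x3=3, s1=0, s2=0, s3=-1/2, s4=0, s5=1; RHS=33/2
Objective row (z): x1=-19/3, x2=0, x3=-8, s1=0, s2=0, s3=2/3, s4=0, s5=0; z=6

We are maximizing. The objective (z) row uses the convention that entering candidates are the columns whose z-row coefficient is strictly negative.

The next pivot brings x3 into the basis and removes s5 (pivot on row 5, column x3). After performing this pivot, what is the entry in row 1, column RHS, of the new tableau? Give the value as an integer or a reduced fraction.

Pivot element is row 5, column x3: 3.
Normalize row 5: new (row 5, RHS) = (33/2)/3 = 11/2.
row 1 ← row 1 − 2·(new row 5): 31/2 − 2·(11/2) = 9/2.

9/2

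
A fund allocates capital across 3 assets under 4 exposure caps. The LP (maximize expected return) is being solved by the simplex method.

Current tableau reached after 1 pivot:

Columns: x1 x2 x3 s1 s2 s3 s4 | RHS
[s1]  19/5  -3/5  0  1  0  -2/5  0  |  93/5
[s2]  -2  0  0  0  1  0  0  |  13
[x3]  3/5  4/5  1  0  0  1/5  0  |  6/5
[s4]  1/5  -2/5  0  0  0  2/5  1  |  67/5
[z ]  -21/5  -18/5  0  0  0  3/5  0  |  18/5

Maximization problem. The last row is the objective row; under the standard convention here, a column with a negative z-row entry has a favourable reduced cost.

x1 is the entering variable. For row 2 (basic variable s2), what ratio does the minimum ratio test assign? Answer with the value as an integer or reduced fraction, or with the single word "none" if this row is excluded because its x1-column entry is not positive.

none

The x1 entry in row 2 is -2 ≤ 0, so this row gives no ratio.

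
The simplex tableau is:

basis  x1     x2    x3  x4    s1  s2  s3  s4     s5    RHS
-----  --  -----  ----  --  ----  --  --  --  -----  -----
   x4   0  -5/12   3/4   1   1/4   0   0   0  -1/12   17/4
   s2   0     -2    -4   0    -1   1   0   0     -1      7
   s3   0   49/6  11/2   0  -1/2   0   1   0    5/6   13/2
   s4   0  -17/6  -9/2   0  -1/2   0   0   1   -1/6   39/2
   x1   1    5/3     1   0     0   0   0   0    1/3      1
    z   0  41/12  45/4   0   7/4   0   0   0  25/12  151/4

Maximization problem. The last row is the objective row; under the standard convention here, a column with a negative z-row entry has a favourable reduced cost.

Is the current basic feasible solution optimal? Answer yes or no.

yes

No objective-row coefficient is strictly negative, so no entering variable exists; the tableau is optimal.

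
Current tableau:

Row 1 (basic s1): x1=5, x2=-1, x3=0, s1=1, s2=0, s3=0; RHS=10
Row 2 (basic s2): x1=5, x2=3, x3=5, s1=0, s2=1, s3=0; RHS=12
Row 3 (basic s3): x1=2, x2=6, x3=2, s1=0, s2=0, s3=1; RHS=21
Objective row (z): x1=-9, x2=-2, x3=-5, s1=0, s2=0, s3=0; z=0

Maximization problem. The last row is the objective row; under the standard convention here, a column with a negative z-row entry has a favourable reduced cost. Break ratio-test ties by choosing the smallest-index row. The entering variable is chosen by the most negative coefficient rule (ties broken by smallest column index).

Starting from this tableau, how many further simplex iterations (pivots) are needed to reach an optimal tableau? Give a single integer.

pivot: x1 in, s1 out → z = 18
pivot: x3 in, s2 out → z = 20
No improving column remains; optimal.

2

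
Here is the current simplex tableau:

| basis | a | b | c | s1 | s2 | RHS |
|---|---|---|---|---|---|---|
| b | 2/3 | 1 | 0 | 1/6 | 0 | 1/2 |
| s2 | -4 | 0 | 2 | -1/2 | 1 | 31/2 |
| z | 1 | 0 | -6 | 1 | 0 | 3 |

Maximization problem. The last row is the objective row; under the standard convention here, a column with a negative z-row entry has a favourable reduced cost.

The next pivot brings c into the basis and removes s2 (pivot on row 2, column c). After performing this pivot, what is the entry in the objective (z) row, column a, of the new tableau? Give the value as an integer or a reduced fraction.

-11

Pivot element is row 2, column c: 2.
Normalize row 2: new (row 2, a) = (-4)/2 = -2.
z-row ← z-row − (-6)·(new row 2): 1 − (-6)·(-2) = -11.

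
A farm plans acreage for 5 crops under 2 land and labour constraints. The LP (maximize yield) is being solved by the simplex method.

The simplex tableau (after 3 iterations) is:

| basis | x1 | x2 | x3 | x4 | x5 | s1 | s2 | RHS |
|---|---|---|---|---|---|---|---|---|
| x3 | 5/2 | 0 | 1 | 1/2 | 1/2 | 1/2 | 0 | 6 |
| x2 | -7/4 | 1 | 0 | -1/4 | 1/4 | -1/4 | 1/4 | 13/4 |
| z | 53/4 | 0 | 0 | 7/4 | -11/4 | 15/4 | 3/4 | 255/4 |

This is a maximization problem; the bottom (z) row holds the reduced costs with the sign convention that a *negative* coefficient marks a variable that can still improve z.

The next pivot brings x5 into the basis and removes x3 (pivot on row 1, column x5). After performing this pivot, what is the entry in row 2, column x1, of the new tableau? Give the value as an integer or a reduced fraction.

-3

Pivot element is row 1, column x5: 1/2.
Normalize row 1: new (row 1, x1) = (5/2)/(1/2) = 5.
row 2 ← row 2 − (1/4)·(new row 1): -7/4 − (1/4)·5 = -3.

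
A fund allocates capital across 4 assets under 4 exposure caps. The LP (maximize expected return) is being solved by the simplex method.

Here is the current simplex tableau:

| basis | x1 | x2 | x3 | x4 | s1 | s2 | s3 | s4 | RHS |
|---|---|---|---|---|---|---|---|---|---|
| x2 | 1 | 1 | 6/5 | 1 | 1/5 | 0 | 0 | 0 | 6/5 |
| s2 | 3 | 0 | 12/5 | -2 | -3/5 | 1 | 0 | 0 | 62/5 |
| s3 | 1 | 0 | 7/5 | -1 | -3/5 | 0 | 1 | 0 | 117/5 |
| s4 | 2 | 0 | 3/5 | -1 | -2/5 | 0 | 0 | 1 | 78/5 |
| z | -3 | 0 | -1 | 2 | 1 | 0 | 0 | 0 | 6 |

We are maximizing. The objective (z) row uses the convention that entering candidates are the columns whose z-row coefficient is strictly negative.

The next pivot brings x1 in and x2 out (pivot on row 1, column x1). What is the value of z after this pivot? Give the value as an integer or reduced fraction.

48/5

Minimum ratio for x1: (6/5)/1 = 6/5.
z changes by −(z-row coeff of x1)·ratio = −(-3)·(6/5) = 18/5.
New z = 6 + (18/5) = 48/5.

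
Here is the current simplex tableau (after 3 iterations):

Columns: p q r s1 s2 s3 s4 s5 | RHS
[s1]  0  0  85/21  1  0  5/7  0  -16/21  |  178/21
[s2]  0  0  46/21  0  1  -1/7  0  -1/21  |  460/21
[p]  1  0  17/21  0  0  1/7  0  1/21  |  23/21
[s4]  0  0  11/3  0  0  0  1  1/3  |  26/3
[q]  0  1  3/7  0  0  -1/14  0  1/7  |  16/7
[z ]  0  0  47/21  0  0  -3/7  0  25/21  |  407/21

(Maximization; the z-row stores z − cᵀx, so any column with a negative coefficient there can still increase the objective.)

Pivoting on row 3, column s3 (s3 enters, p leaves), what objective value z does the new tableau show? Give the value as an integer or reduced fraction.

68/3

Minimum ratio for s3: (23/21)/(1/7) = 23/3.
z changes by −(z-row coeff of s3)·ratio = −(-3/7)·(23/3) = 23/7.
New z = 407/21 + (23/7) = 68/3.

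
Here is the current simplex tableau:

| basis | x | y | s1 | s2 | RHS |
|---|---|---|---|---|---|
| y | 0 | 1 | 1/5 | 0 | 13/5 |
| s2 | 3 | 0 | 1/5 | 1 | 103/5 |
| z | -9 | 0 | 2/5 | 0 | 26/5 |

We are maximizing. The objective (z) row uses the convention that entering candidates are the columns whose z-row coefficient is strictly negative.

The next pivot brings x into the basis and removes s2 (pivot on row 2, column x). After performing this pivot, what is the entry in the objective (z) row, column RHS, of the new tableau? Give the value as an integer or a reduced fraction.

Pivot element is row 2, column x: 3.
Normalize row 2: new (row 2, RHS) = (103/5)/3 = 103/15.
z-row ← z-row − (-9)·(new row 2): 26/5 − (-9)·(103/15) = 67.

67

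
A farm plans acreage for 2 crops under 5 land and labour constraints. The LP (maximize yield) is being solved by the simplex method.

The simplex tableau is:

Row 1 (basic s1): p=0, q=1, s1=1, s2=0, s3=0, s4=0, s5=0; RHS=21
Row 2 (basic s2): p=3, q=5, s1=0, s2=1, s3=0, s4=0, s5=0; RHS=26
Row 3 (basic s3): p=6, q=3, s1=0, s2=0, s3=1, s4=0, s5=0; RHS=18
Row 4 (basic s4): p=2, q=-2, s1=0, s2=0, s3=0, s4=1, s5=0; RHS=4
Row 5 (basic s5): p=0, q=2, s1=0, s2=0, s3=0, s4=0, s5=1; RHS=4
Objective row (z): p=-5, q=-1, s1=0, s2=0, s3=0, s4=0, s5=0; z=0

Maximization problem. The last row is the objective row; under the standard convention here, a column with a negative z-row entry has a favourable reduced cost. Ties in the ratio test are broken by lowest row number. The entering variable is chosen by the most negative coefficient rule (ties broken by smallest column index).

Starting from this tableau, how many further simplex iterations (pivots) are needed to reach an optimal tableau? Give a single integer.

2

pivot: p in, s4 out → z = 10
pivot: q in, s3 out → z = 14
No improving column remains; optimal.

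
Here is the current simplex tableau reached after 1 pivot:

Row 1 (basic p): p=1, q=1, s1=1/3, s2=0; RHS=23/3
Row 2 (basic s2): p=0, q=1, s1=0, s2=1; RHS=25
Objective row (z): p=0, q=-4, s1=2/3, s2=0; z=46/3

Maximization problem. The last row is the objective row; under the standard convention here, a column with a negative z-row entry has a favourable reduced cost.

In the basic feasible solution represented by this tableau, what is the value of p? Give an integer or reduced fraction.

p is basic (row 1); its value is the RHS of that row: 23/3.

23/3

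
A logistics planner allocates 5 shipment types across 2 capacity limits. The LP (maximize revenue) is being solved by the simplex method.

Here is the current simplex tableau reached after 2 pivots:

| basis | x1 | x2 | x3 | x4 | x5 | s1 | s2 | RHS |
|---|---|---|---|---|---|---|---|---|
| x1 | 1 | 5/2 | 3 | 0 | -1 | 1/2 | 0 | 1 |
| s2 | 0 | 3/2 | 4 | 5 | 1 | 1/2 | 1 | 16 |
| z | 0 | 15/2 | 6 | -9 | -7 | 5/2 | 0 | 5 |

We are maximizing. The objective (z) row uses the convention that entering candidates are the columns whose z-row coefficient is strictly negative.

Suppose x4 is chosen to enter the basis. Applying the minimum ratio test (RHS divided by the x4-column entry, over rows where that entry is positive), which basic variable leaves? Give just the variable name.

s2

Ratios: row 1 (x1): entry 0 ≤ 0, skip; row 2 (s2): 16/5 = 16/5.
Minimum ratio 16/5 is in the s2 row, so s2 leaves.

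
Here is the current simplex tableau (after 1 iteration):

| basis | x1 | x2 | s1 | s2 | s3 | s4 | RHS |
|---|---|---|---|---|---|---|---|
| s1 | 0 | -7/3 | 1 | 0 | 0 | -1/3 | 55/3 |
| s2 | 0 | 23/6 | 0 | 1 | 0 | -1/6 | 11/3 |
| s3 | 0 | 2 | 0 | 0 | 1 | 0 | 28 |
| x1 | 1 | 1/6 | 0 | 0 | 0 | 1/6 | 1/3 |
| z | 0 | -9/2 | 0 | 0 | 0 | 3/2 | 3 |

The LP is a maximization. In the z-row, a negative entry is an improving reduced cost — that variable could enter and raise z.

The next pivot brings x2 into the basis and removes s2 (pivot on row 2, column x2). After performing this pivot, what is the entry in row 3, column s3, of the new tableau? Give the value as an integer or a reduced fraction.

1

Pivot element is row 2, column x2: 23/6.
Normalize row 2: new (row 2, s3) = 0/(23/6) = 0.
row 3 ← row 3 − 2·(new row 2): 1 − 2·0 = 1.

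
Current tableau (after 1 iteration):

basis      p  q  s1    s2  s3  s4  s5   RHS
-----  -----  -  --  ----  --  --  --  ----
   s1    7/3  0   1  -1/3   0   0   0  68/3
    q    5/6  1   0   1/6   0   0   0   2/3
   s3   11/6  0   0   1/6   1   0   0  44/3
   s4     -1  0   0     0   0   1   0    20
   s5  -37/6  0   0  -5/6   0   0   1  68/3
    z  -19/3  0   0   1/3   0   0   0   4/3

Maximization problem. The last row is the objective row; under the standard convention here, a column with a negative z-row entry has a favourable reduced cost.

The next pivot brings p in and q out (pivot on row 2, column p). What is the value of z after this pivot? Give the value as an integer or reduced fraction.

Minimum ratio for p: (2/3)/(5/6) = 4/5.
z changes by −(z-row coeff of p)·ratio = −(-19/3)·(4/5) = 76/15.
New z = 4/3 + (76/15) = 32/5.

32/5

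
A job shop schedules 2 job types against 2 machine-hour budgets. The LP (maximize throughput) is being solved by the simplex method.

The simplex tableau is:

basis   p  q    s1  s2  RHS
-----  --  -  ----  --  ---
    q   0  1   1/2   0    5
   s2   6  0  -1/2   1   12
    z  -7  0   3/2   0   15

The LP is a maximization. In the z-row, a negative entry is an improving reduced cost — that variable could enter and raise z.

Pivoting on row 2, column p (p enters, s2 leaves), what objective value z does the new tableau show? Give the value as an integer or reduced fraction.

Minimum ratio for p: 12/6 = 2.
z changes by −(z-row coeff of p)·ratio = −(-7)·2 = 14.
New z = 15 + 14 = 29.

29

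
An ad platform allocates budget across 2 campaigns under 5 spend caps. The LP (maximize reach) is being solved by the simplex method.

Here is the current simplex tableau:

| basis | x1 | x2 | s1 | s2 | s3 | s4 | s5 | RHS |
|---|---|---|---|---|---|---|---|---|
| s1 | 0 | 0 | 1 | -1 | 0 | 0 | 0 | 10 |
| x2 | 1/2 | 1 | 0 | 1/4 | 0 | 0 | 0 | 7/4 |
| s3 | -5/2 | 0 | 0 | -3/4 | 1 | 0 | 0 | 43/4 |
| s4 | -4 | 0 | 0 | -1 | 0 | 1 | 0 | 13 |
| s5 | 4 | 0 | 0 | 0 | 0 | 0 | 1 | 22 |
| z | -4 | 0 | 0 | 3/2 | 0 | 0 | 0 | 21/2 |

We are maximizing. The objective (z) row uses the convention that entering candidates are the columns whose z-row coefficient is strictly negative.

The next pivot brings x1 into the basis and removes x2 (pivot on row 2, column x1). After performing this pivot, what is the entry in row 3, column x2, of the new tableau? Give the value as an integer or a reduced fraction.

5

Pivot element is row 2, column x1: 1/2.
Normalize row 2: new (row 2, x2) = 1/(1/2) = 2.
row 3 ← row 3 − (-5/2)·(new row 2): 0 − (-5/2)·2 = 5.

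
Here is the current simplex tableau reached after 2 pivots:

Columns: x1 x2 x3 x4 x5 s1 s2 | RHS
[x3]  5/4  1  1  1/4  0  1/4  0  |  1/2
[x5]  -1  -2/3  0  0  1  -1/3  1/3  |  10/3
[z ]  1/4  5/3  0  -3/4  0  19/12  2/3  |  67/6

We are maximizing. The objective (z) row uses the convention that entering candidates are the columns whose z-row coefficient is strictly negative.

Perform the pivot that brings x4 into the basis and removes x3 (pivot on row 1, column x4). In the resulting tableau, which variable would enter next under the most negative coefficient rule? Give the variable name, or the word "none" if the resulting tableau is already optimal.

none

Pivot element 1/4. New z-row = old z-row − (-3/4)·(row 1/(1/4)).
Updated z-row coefficients: x1: 4, x2: 14/3, x3: 3, x4: 0, x5: 0, s1: 7/3, s2: 2/3.
No coefficient is strictly negative; the tableau after this pivot is optimal.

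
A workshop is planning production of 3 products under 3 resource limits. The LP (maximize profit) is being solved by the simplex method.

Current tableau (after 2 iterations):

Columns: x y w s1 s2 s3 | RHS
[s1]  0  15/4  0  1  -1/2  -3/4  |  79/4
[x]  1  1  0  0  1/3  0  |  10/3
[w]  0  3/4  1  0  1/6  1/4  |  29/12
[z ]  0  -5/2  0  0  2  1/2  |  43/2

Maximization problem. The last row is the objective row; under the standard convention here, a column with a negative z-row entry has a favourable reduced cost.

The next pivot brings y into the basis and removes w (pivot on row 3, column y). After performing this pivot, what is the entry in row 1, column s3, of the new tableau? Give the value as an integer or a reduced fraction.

Pivot element is row 3, column y: 3/4.
Normalize row 3: new (row 3, s3) = (1/4)/(3/4) = 1/3.
row 1 ← row 1 − (15/4)·(new row 3): -3/4 − (15/4)·(1/3) = -2.

-2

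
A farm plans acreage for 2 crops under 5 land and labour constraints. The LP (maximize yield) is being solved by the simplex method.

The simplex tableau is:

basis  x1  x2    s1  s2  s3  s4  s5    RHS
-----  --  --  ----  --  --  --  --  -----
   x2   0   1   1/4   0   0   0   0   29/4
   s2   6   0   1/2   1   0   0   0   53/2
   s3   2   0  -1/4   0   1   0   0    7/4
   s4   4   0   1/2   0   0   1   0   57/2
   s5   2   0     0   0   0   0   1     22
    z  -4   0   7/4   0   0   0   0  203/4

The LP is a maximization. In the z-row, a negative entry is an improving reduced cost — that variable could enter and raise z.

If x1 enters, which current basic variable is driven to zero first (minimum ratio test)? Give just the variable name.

s3

Ratios: row 1 (x2): entry 0 ≤ 0, skip; row 2 (s2): (53/2)/6 = 53/12; row 3 (s3): (7/4)/2 = 7/8; row 4 (s4): (57/2)/4 = 57/8; row 5 (s5): 22/2 = 11.
Minimum ratio 7/8 is in the s3 row, so s3 leaves.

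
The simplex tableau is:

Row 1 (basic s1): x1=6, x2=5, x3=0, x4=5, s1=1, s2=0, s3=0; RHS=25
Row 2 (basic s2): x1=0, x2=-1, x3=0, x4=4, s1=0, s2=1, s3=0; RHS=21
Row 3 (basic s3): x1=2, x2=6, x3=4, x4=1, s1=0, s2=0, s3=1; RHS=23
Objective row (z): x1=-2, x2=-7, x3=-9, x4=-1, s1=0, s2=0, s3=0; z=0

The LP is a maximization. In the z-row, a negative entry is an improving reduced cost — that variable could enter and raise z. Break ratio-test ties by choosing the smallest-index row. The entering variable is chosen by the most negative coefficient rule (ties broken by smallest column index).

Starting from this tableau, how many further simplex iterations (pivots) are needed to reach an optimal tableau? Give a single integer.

pivot: x3 in, s3 out → z = 207/4
No improving column remains; optimal.

1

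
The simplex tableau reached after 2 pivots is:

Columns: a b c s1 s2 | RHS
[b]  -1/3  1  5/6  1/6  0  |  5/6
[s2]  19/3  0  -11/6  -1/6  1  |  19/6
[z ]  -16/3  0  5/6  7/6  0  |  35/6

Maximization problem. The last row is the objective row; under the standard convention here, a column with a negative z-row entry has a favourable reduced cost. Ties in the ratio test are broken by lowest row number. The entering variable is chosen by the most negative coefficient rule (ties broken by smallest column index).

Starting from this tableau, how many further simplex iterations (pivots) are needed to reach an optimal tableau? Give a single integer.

pivot: a in, s2 out → z = 17/2
pivot: c in, b out → z = 265/28
No improving column remains; optimal.

2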